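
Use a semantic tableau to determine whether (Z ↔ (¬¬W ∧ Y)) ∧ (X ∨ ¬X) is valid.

Not valid

Assume the negation and expand:
Initial set: {F ((Z ↔ (¬¬W ∧ Y)) ∧ (X ∨ ¬X))}.
F ((Z ↔ (¬¬W ∧ Y)) ∧ (X ∨ ¬X)): β-rule — branch into F (Z ↔ (¬¬W ∧ Y))  //  F (X ∨ ¬X).
  branch 1 (add F (Z ↔ (¬¬W ∧ Y))):
    F (Z ↔ (¬¬W ∧ Y)): β-rule — branch into T Z, F (¬¬W ∧ Y)  //  F Z, T (¬¬W ∧ Y).
      branch 1.1 (add T Z, F (¬¬W ∧ Y)):
        F (¬¬W ∧ Y): β-rule — branch into F ¬¬W  //  F Y.
          branch 1.1.1 (add F ¬¬W):
            F ¬¬W: drop double negation, giving F W.
            ○ open, literals {W=F, Z=T}.
          branch 1.1.2 (add F Y):
            ○ open, literals {Y=F, Z=T}.
      branch 1.2 (add F Z, T (¬¬W ∧ Y)):
        T (¬¬W ∧ Y): α-rule — add T ¬¬W, T Y.
        T ¬¬W: drop double negation, giving T W.
        ○ open, literals {W=T, Y=T, Z=F}.
  branch 2 (add F (X ∨ ¬X)):
    F (X ∨ ¬X): α-rule — add F X, F ¬X.
    × closes — contains both X and ¬X.
1 branch closed, 3 open.
An open branch gives a countermodel: W=F, Z=T (unmentioned atoms arbitrary); under it the original formula is false.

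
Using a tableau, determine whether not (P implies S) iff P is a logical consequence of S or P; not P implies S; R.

Initial set: {(S or P); (not P implies S); R; not (not (P implies S) iff P)}.
(S or P): β-rule — branch into S  //  P.
  branch 1 (add S):
    (not P implies S): β-rule — branch into not not P  //  S.
      branch 1.1 (add not not P):
        not (not (P implies S) iff P): β-rule — branch into not (P implies S), not P  //  not not (P implies S), P.
          branch 1.1.1 (add not (P implies S), not P):
            × closes — contains both P and not P.
          branch 1.1.2 (add not not (P implies S), P):
            not not (P implies S): β-rule — branch into not P  //  S.
              branch 1.1.2.1 (add not P):
                × closes — contains both P and not P.
              branch 1.1.2.2 (add S):
                ○ open, literals {P=1, R=1, S=1}.
      branch 1.2 (add S):
        not (not (P implies S) iff P): β-rule — branch into not (P implies S), not P  //  not not (P implies S), P.
          branch 1.2.1 (add not (P implies S), not P):
            not (P implies S): α-rule — add P, not S.
            × closes — contains both P and not P.
          branch 1.2.2 (add not not (P implies S), P):
            not not (P implies S): β-rule — branch into not P  //  S.
              branch 1.2.2.1 (add not P):
                × closes — contains both P and not P.
              branch 1.2.2.2 (add S):
                ○ open, literals {P=1, R=1, S=1}.
  branch 2 (add P):
    (not P implies S): β-rule — branch into not not P  //  S.
      branch 2.1 (add not not P):
        not (not (P implies S) iff P): β-rule — branch into not (P implies S), not P  //  not not (P implies S), P.
          branch 2.1.1 (add not (P implies S), not P):
            × closes — contains both P and not P.
          branch 2.1.2 (add not not (P implies S), P):
            not not (P implies S): β-rule — branch into not P  //  S.
              branch 2.1.2.1 (add not P):
                × closes — contains both P and not P.
              branch 2.1.2.2 (add S):
                ○ open, literals {P=1, R=1, S=1}.
      branch 2.2 (add S):
        not (not (P implies S) iff P): β-rule — branch into not (P implies S), not P  //  not not (P implies S), P.
          branch 2.2.1 (add not (P implies S), not P):
            × closes — contains both P and not P.
          branch 2.2.2 (add not not (P implies S), P):
            not not (P implies S): β-rule — branch into not P  //  S.
              branch 2.2.2.1 (add not P):
                × closes — contains both P and not P.
              branch 2.2.2.2 (add S):
                ○ open, literals {P=1, R=1, S=1}.
8 branches closed, 4 open.
An open branch gives a countermodel: P=1, R=1, S=1 (unmentioned atoms arbitrary); the premises hold there but the conclusion fails.

No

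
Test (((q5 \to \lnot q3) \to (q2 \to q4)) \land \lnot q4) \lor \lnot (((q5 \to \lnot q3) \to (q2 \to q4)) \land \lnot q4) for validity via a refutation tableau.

Assume the negation and expand:
Initial set: {\lnot ((((q5 \to \lnot q3) \to (q2 \to q4)) \land \lnot q4) \lor \lnot (((q5 \to \lnot q3) \to (q2 \to q4)) \land \lnot q4))}.
\lnot ((((q5 \to \lnot q3) \to (q2 \to q4)) \land \lnot q4) \lor \lnot (((q5 \to \lnot q3) \to (q2 \to q4)) \land \lnot q4)): α-rule — add \lnot (((q5 \to \lnot q3) \to (q2 \to q4)) \land \lnot q4), \lnot \lnot (((q5 \to \lnot q3) \to (q2 \to q4)) \land \lnot q4).
\lnot \lnot (((q5 \to \lnot q3) \to (q2 \to q4)) \land \lnot q4): α-rule — add ((q5 \to \lnot q3) \to (q2 \to q4)), \lnot q4.
\lnot (((q5 \to \lnot q3) \to (q2 \to q4)) \land \lnot q4): β-rule — branch into \lnot ((q5 \to \lnot q3) \to (q2 \to q4))  //  \lnot \lnot q4.
  branch 1 (add \lnot ((q5 \to \lnot q3) \to (q2 \to q4))):
    \lnot ((q5 \to \lnot q3) \to (q2 \to q4)): α-rule — add (q5 \to \lnot q3), \lnot (q2 \to q4).
    \lnot (q2 \to q4): α-rule — add q2, \lnot q4.
    ((q5 \to \lnot q3) \to (q2 \to q4)): β-rule — branch into \lnot (q5 \to \lnot q3)  //  (q2 \to q4).
      branch 1.1 (add \lnot (q5 \to \lnot q3)):
        \lnot (q5 \to \lnot q3): α-rule — add q5, \lnot \lnot q3.
        (q5 \to \lnot q3): β-rule — branch into \lnot q5  //  \lnot q3.
          branch 1.1.1 (add \lnot q5):
            × closes — contains both q5 and \lnot q5.
          branch 1.1.2 (add \lnot q3):
            × closes — contains both q3 and \lnot q3.
      branch 1.2 (add (q2 \to q4)):
        (q5 \to \lnot q3): β-rule — branch into \lnot q5  //  \lnot q3.
          branch 1.2.1 (add \lnot q5):
            (q2 \to q4): β-rule — branch into \lnot q2  //  q4.
              branch 1.2.1.1 (add \lnot q2):
                × closes — contains both q2 and \lnot q2.
              branch 1.2.1.2 (add q4):
                × closes — contains both q4 and \lnot q4.
          branch 1.2.2 (add \lnot q3):
            (q2 \to q4): β-rule — branch into \lnot q2  //  q4.
              branch 1.2.2.1 (add \lnot q2):
                × closes — contains both q2 and \lnot q2.
              branch 1.2.2.2 (add q4):
                × closes — contains both q4 and \lnot q4.
  branch 2 (add \lnot \lnot q4):
    × closes — contains both q4 and \lnot q4.
All 7 branches close.
Every branch closed, so the negation is unsatisfiable and the formula is valid.

Valid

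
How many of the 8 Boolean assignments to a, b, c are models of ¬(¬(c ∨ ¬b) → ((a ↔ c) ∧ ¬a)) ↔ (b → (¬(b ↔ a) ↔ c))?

Initial set: {(¬(¬(c ∨ ¬b) → ((a ↔ c) ∧ ¬a)) ↔ (b → (¬(b ↔ a) ↔ c)))}.
(¬(¬(c ∨ ¬b) → ((a ↔ c) ∧ ¬a)) ↔ (b → (¬(b ↔ a) ↔ c))): β-rule — branch into ¬(¬(c ∨ ¬b) → ((a ↔ c) ∧ ¬a)), (b → (¬(b ↔ a) ↔ c))  //  ¬¬(¬(c ∨ ¬b) → ((a ↔ c) ∧ ¬a)), ¬(b → (¬(b ↔ a) ↔ c)).
  branch 1 (add ¬(¬(c ∨ ¬b) → ((a ↔ c) ∧ ¬a)), (b → (¬(b ↔ a) ↔ c))):
    ¬(¬(c ∨ ¬b) → ((a ↔ c) ∧ ¬a)): α-rule — add ¬(c ∨ ¬b), ¬((a ↔ c) ∧ ¬a).
    ¬(c ∨ ¬b): α-rule — add ¬c, ¬¬b.
    (b → (¬(b ↔ a) ↔ c)): β-rule — branch into ¬b  //  (¬(b ↔ a) ↔ c).
      branch 1.1 (add ¬b):
        × closes — contains both b and ¬b.
      branch 1.2 (add (¬(b ↔ a) ↔ c)):
        ¬((a ↔ c) ∧ ¬a): β-rule — branch into ¬(a ↔ c)  //  ¬¬a.
          branch 1.2.1 (add ¬(a ↔ c)):
            (¬(b ↔ a) ↔ c): β-rule — branch into ¬(b ↔ a), c  //  ¬¬(b ↔ a), ¬c.
              branch 1.2.1.1 (add ¬(b ↔ a), c):
                × closes — contains both c and ¬c.
              branch 1.2.1.2 (add ¬¬(b ↔ a), ¬c):
                ¬(a ↔ c): β-rule — branch into a, ¬c  //  ¬a, c.
                  branch 1.2.1.2.1 (add a, ¬c):
                    ¬¬(b ↔ a): β-rule — branch into b, a  //  ¬b, ¬a.
                      branch 1.2.1.2.1.1 (add b, a):
                        ○ open, literals {a=true, b=true, c=false}.
                      branch 1.2.1.2.1.2 (add ¬b, ¬a):
                        × closes — contains both b and ¬b.
                  branch 1.2.1.2.2 (add ¬a, c):
                    × closes — contains both c and ¬c.
          branch 1.2.2 (add ¬¬a):
            (¬(b ↔ a) ↔ c): β-rule — branch into ¬(b ↔ a), c  //  ¬¬(b ↔ a), ¬c.
              branch 1.2.2.1 (add ¬(b ↔ a), c):
                × closes — contains both c and ¬c.
              branch 1.2.2.2 (add ¬¬(b ↔ a), ¬c):
                ¬¬(b ↔ a): β-rule — branch into b, a  //  ¬b, ¬a.
                  branch 1.2.2.2.1 (add b, a):
                    ○ open, literals {a=true, b=true, c=false}.
                  branch 1.2.2.2.2 (add ¬b, ¬a):
                    × closes — contains both b and ¬b.
  branch 2 (add ¬¬(¬(c ∨ ¬b) → ((a ↔ c) ∧ ¬a)), ¬(b → (¬(b ↔ a) ↔ c))):
    ¬(b → (¬(b ↔ a) ↔ c)): α-rule — add b, ¬(¬(b ↔ a) ↔ c).
    ¬¬(¬(c ∨ ¬b) → ((a ↔ c) ∧ ¬a)): β-rule — branch into ¬¬(c ∨ ¬b)  //  ((a ↔ c) ∧ ¬a).
      branch 2.1 (add ¬¬(c ∨ ¬b)):
        ¬(¬(b ↔ a) ↔ c): β-rule — branch into ¬(b ↔ a), ¬c  //  ¬¬(b ↔ a), c.
          branch 2.1.1 (add ¬(b ↔ a), ¬c):
            ¬¬(c ∨ ¬b): β-rule — branch into c  //  ¬b.
              branch 2.1.1.1 (add c):
                × closes — contains both c and ¬c.
              branch 2.1.1.2 (add ¬b):
                × closes — contains both b and ¬b.
          branch 2.1.2 (add ¬¬(b ↔ a), c):
            ¬¬(c ∨ ¬b): β-rule — branch into c  //  ¬b.
              branch 2.1.2.1 (add c):
                ¬¬(b ↔ a): β-rule — branch into b, a  //  ¬b, ¬a.
                  branch 2.1.2.1.1 (add b, a):
                    ○ open, literals {a=true, b=true, c=true}.
                  branch 2.1.2.1.2 (add ¬b, ¬a):
                    × closes — contains both b and ¬b.
              branch 2.1.2.2 (add ¬b):
                × closes — contains both b and ¬b.
      branch 2.2 (add ((a ↔ c) ∧ ¬a)):
        ((a ↔ c) ∧ ¬a): α-rule — add (a ↔ c), ¬a.
        ¬(¬(b ↔ a) ↔ c): β-rule — branch into ¬(b ↔ a), ¬c  //  ¬¬(b ↔ a), c.
          branch 2.2.1 (add ¬(b ↔ a), ¬c):
            (a ↔ c): β-rule — branch into a, c  //  ¬a, ¬c.
              branch 2.2.1.1 (add a, c):
                × closes — contains both a and ¬a.
              branch 2.2.1.2 (add ¬a, ¬c):
                ¬(b ↔ a): β-rule — branch into b, ¬a  //  ¬b, a.
                  branch 2.2.1.2.1 (add b, ¬a):
                    ○ open, literals {a=false, b=true, c=false}.
                  branch 2.2.1.2.2 (add ¬b, a):
                    × closes — contains both b and ¬b.
          branch 2.2.2 (add ¬¬(b ↔ a), c):
            (a ↔ c): β-rule — branch into a, c  //  ¬a, ¬c.
              branch 2.2.2.1 (add a, c):
                × closes — contains both a and ¬a.
              branch 2.2.2.2 (add ¬a, ¬c):
                × closes — contains both c and ¬c.
14 branches closed, 4 open.
Each open branch fixes some atoms; the unmentioned ones are free. Counting distinct full assignments: branch {a=true, b=true, c=false} (none free) contributes 1 new; branch {a=true, b=true, c=false} (none free) contributes 0 new; branch {a=true, b=true, c=true} (none free) contributes 1 new; branch {a=false, b=true, c=false} (none free) contributes 1 new. Total: 3.

3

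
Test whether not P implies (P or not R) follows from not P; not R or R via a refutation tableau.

Initial set: {not P; (not R or R); not (not P implies (P or not R))}.
not (not P implies (P or not R)): α-rule — add not P, not (P or not R).
not (P or not R): α-rule — add not P, not not R.
(not R or R): β-rule — branch into not R  //  R.
  branch 1 (add not R):
    × closes — contains both R and not R.
  branch 2 (add R):
    ○ open, literals {P=F, R=T}.
1 branch closed, 1 open.
An open branch gives a countermodel: P=F, R=T (unmentioned atoms arbitrary); the premises hold there but the conclusion fails.

No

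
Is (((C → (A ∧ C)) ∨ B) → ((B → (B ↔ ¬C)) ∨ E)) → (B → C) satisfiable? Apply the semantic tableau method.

Satisfiable

Initial set: {((((C → (A ∧ C)) ∨ B) → ((B → (B ↔ ¬C)) ∨ E)) → (B → C))}.
((((C → (A ∧ C)) ∨ B) → ((B → (B ↔ ¬C)) ∨ E)) → (B → C)): β-rule — branch into ¬(((C → (A ∧ C)) ∨ B) → ((B → (B ↔ ¬C)) ∨ E))  //  (B → C).
  branch 1 (add ¬(((C → (A ∧ C)) ∨ B) → ((B → (B ↔ ¬C)) ∨ E))):
    ¬(((C → (A ∧ C)) ∨ B) → ((B → (B ↔ ¬C)) ∨ E)): α-rule — add ((C → (A ∧ C)) ∨ B), ¬((B → (B ↔ ¬C)) ∨ E).
    ¬((B → (B ↔ ¬C)) ∨ E): α-rule — add ¬(B → (B ↔ ¬C)), ¬E.
    ¬(B → (B ↔ ¬C)): α-rule — add B, ¬(B ↔ ¬C).
    ((C → (A ∧ C)) ∨ B): β-rule — branch into (C → (A ∧ C))  //  B.
      branch 1.1 (add (C → (A ∧ C))):
        ¬(B ↔ ¬C): β-rule — branch into B, ¬¬C  //  ¬B, ¬C.
          branch 1.1.1 (add B, ¬¬C):
            (C → (A ∧ C)): β-rule — branch into ¬C  //  (A ∧ C).
              branch 1.1.1.1 (add ¬C):
                × closes — contains both C and ¬C.
              branch 1.1.1.2 (add (A ∧ C)):
                (A ∧ C): α-rule — add A, C.
                ○ open, literals {A=T, B=T, C=T, E=F}.
          branch 1.1.2 (add ¬B, ¬C):
            × closes — contains both B and ¬B.
      branch 1.2 (add B):
        ¬(B ↔ ¬C): β-rule — branch into B, ¬¬C  //  ¬B, ¬C.
          branch 1.2.1 (add B, ¬¬C):
            ○ open, literals {B=T, C=T, E=F}.
          branch 1.2.2 (add ¬B, ¬C):
            × closes — contains both B and ¬B.
  branch 2 (add (B → C)):
    (B → C): β-rule — branch into ¬B  //  C.
      branch 2.1 (add ¬B):
        ○ open, literals {B=F}.
      branch 2.2 (add C):
        ○ open, literals {C=T}.
3 branches closed, 4 open.
An open branch gives a satisfying assignment: A=T, B=T, C=T, E=F.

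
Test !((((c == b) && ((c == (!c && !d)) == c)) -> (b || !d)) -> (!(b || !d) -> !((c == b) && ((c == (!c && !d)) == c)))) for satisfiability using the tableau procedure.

Initial set: {!((((c == b) && ((c == (!c && !d)) == c)) -> (b || !d)) -> (!(b || !d) -> !((c == b) && ((c == (!c && !d)) == c))))}.
!((((c == b) && ((c == (!c && !d)) == c)) -> (b || !d)) -> (!(b || !d) -> !((c == b) && ((c == (!c && !d)) == c)))): α-rule — add (((c == b) && ((c == (!c && !d)) == c)) -> (b || !d)), !(!(b || !d) -> !((c == b) && ((c == (!c && !d)) == c))).
!(!(b || !d) -> !((c == b) && ((c == (!c && !d)) == c))): α-rule — add !(b || !d), !!((c == b) && ((c == (!c && !d)) == c)).
!(b || !d): α-rule — add !b, !!d.
!!((c == b) && ((c == (!c && !d)) == c)): α-rule — add (c == b), ((c == (!c && !d)) == c).
(((c == b) && ((c == (!c && !d)) == c)) -> (b || !d)): β-rule — branch into !((c == b) && ((c == (!c && !d)) == c))  //  (b || !d).
  branch 1 (add !((c == b) && ((c == (!c && !d)) == c))):
    (c == b): β-rule — branch into c, b  //  !c, !b.
      branch 1.1 (add c, b):
        × closes — contains both b and !b.
      branch 1.2 (add !c, !b):
        ((c == (!c && !d)) == c): β-rule — branch into (c == (!c && !d)), c  //  !(c == (!c && !d)), !c.
          branch 1.2.1 (add (c == (!c && !d)), c):
            × closes — contains both c and !c.
          branch 1.2.2 (add !(c == (!c && !d)), !c):
            !((c == b) && ((c == (!c && !d)) == c)): β-rule — branch into !(c == b)  //  !((c == (!c && !d)) == c).
              branch 1.2.2.1 (add !(c == b)):
                !(c == (!c && !d)): β-rule — branch into c, !(!c && !d)  //  !c, (!c && !d).
                  branch 1.2.2.1.1 (add c, !(!c && !d)):
                    × closes — contains both c and !c.
                  branch 1.2.2.1.2 (add !c, (!c && !d)):
                    (!c && !d): α-rule — add !c, !d.
                    × closes — contains both d and !d.
              branch 1.2.2.2 (add !((c == (!c && !d)) == c)):
                !(c == (!c && !d)): β-rule — branch into c, !(!c && !d)  //  !c, (!c && !d).
                  branch 1.2.2.2.1 (add c, !(!c && !d)):
                    × closes — contains both c and !c.
                  branch 1.2.2.2.2 (add !c, (!c && !d)):
                    (!c && !d): α-rule — add !c, !d.
                    × closes — contains both d and !d.
  branch 2 (add (b || !d)):
    (c == b): β-rule — branch into c, b  //  !c, !b.
      branch 2.1 (add c, b):
        × closes — contains both b and !b.
      branch 2.2 (add !c, !b):
        ((c == (!c && !d)) == c): β-rule — branch into (c == (!c && !d)), c  //  !(c == (!c && !d)), !c.
          branch 2.2.1 (add (c == (!c && !d)), c):
            × closes — contains both c and !c.
          branch 2.2.2 (add !(c == (!c && !d)), !c):
            (b || !d): β-rule — branch into b  //  !d.
              branch 2.2.2.1 (add b):
                × closes — contains both b and !b.
              branch 2.2.2.2 (add !d):
                × closes — contains both d and !d.
All 10 branches close.
Every branch closed; the formula is unsatisfiable.

Unsatisfiable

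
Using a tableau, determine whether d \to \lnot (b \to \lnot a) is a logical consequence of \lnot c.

Initial set: {\lnot c; \lnot (d \to \lnot (b \to \lnot a))}.
\lnot (d \to \lnot (b \to \lnot a)): α-rule — add d, \lnot \lnot (b \to \lnot a).
\lnot \lnot (b \to \lnot a): β-rule — branch into \lnot b  //  \lnot a.
  branch 1 (add \lnot b):
    ○ open, literals {b=false, c=false, d=true}.
  branch 2 (add \lnot a):
    ○ open, literals {a=false, c=false, d=true}.
0 branches closed, 2 open.
An open branch gives a countermodel: b=false, c=false, d=true (unmentioned atoms arbitrary); the premises hold there but the conclusion fails.

No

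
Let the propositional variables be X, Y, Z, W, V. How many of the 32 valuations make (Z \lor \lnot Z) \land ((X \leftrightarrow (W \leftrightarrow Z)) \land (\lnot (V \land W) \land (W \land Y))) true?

Initial set: {((Z \lor \lnot Z) \land ((X \leftrightarrow (W \leftrightarrow Z)) \land (\lnot (V \land W) \land (W \land Y))))}.
((Z \lor \lnot Z) \land ((X \leftrightarrow (W \leftrightarrow Z)) \land (\lnot (V \land W) \land (W \land Y)))): α-rule — add (Z \lor \lnot Z), ((X \leftrightarrow (W \leftrightarrow Z)) \land (\lnot (V \land W) \land (W \land Y))).
((X \leftrightarrow (W \leftrightarrow Z)) \land (\lnot (V \land W) \land (W \land Y))): α-rule — add (X \leftrightarrow (W \leftrightarrow Z)), (\lnot (V \land W) \land (W \land Y)).
(\lnot (V \land W) \land (W \land Y)): α-rule — add \lnot (V \land W), (W \land Y).
(W \land Y): α-rule — add W, Y.
(Z \lor \lnot Z): β-rule — branch into Z  //  \lnot Z.
  branch 1 (add Z):
    (X \leftrightarrow (W \leftrightarrow Z)): β-rule — branch into X, (W \leftrightarrow Z)  //  \lnot X, \lnot (W \leftrightarrow Z).
      branch 1.1 (add X, (W \leftrightarrow Z)):
        \lnot (V \land W): β-rule — branch into \lnot V  //  \lnot W.
          branch 1.1.1 (add \lnot V):
            (W \leftrightarrow Z): β-rule — branch into W, Z  //  \lnot W, \lnot Z.
              branch 1.1.1.1 (add W, Z):
                ○ open, literals {V=0, W=1, X=1, Y=1, Z=1}.
              branch 1.1.1.2 (add \lnot W, \lnot Z):
                × closes — contains both W and \lnot W.
          branch 1.1.2 (add \lnot W):
            × closes — contains both W and \lnot W.
      branch 1.2 (add \lnot X, \lnot (W \leftrightarrow Z)):
        \lnot (V \land W): β-rule — branch into \lnot V  //  \lnot W.
          branch 1.2.1 (add \lnot V):
            \lnot (W \leftrightarrow Z): β-rule — branch into W, \lnot Z  //  \lnot W, Z.
              branch 1.2.1.1 (add W, \lnot Z):
                × closes — contains both Z and \lnot Z.
              branch 1.2.1.2 (add \lnot W, Z):
                × closes — contains both W and \lnot W.
          branch 1.2.2 (add \lnot W):
            × closes — contains both W and \lnot W.
  branch 2 (add \lnot Z):
    (X \leftrightarrow (W \leftrightarrow Z)): β-rule — branch into X, (W \leftrightarrow Z)  //  \lnot X, \lnot (W \leftrightarrow Z).
      branch 2.1 (add X, (W \leftrightarrow Z)):
        \lnot (V \land W): β-rule — branch into \lnot V  //  \lnot W.
          branch 2.1.1 (add \lnot V):
            (W \leftrightarrow Z): β-rule — branch into W, Z  //  \lnot W, \lnot Z.
              branch 2.1.1.1 (add W, Z):
                × closes — contains both Z and \lnot Z.
              branch 2.1.1.2 (add \lnot W, \lnot Z):
                × closes — contains both W and \lnot W.
          branch 2.1.2 (add \lnot W):
            × closes — contains both W and \lnot W.
      branch 2.2 (add \lnot X, \lnot (W \leftrightarrow Z)):
        \lnot (V \land W): β-rule — branch into \lnot V  //  \lnot W.
          branch 2.2.1 (add \lnot V):
            \lnot (W \leftrightarrow Z): β-rule — branch into W, \lnot Z  //  \lnot W, Z.
              branch 2.2.1.1 (add W, \lnot Z):
                ○ open, literals {V=0, W=1, X=0, Y=1, Z=0}.
              branch 2.2.1.2 (add \lnot W, Z):
                × closes — contains both W and \lnot W.
          branch 2.2.2 (add \lnot W):
            × closes — contains both W and \lnot W.
10 branches closed, 2 open.
Each open branch fixes some atoms; the unmentioned ones are free. Counting distinct full assignments: branch {V=0, W=1, X=1, Y=1, Z=1} (none free) contributes 1 new; branch {V=0, W=1, X=0, Y=1, Z=0} (none free) contributes 1 new. Total: 2.

2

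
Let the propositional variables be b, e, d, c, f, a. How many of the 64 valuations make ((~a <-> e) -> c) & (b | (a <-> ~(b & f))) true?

Initial set: {(((~a <-> e) -> c) & (b | (a <-> ~(b & f))))}.
(((~a <-> e) -> c) & (b | (a <-> ~(b & f)))): α-rule — add ((~a <-> e) -> c), (b | (a <-> ~(b & f))).
((~a <-> e) -> c): β-rule — branch into ~(~a <-> e)  //  c.
  branch 1 (add ~(~a <-> e)):
    (b | (a <-> ~(b & f))): β-rule — branch into b  //  (a <-> ~(b & f)).
      branch 1.1 (add b):
        ~(~a <-> e): β-rule — branch into ~a, ~e  //  ~~a, e.
          branch 1.1.1 (add ~a, ~e):
            ○ open, literals {a=F, b=T, e=F}.
          branch 1.1.2 (add ~~a, e):
            ○ open, literals {a=T, b=T, e=T}.
      branch 1.2 (add (a <-> ~(b & f))):
        ~(~a <-> e): β-rule — branch into ~a, ~e  //  ~~a, e.
          branch 1.2.1 (add ~a, ~e):
            (a <-> ~(b & f)): β-rule — branch into a, ~(b & f)  //  ~a, ~~(b & f).
              branch 1.2.1.1 (add a, ~(b & f)):
                × closes — contains both a and ~a.
              branch 1.2.1.2 (add ~a, ~~(b & f)):
                ~~(b & f): α-rule — add b, f.
                ○ open, literals {a=F, b=T, e=F, f=T}.
          branch 1.2.2 (add ~~a, e):
            (a <-> ~(b & f)): β-rule — branch into a, ~(b & f)  //  ~a, ~~(b & f).
              branch 1.2.2.1 (add a, ~(b & f)):
                ~(b & f): β-rule — branch into ~b  //  ~f.
                  branch 1.2.2.1.1 (add ~b):
                    ○ open, literals {a=T, b=F, e=T}.
                  branch 1.2.2.1.2 (add ~f):
                    ○ open, literals {a=T, e=T, f=F}.
              branch 1.2.2.2 (add ~a, ~~(b & f)):
                × closes — contains both a and ~a.
  branch 2 (add c):
    (b | (a <-> ~(b & f))): β-rule — branch into b  //  (a <-> ~(b & f)).
      branch 2.1 (add b):
        ○ open, literals {b=T, c=T}.
      branch 2.2 (add (a <-> ~(b & f))):
        (a <-> ~(b & f)): β-rule — branch into a, ~(b & f)  //  ~a, ~~(b & f).
          branch 2.2.1 (add a, ~(b & f)):
            ~(b & f): β-rule — branch into ~b  //  ~f.
              branch 2.2.1.1 (add ~b):
                ○ open, literals {a=T, b=F, c=T}.
              branch 2.2.1.2 (add ~f):
                ○ open, literals {a=T, c=T, f=F}.
          branch 2.2.2 (add ~a, ~~(b & f)):
            ~~(b & f): α-rule — add b, f.
            ○ open, literals {a=F, b=T, c=T, f=T}.
2 branches closed, 9 open.
Each open branch fixes some atoms; the unmentioned ones are free. Counting distinct full assignments: branch {a=F, b=T, e=F} (d, c, f) contributes 8 new; branch {a=T, b=T, e=T} (d, c, f) contributes 8 new; branch {a=F, b=T, e=F, f=T} (d, c) contributes 0 new; branch {a=T, b=F, e=T} (d, c, f) contributes 8 new; branch {a=T, e=T, f=F} (b, d, c) contributes 0 new; branch {b=T, c=T} (e, d, f, a) contributes 8 new; branch {a=T, b=F, c=T} (e, d, f) contributes 4 new; branch {a=T, c=T, f=F} (b, e, d) contributes 0 new; branch {a=F, b=T, c=T, f=T} (e, d) contributes 0 new. Total: 36.

36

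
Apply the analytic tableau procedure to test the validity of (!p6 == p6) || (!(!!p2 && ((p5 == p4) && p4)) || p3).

Not valid

Assume the negation and expand:
Initial set: {F ((!p6 == p6) || (!(!!p2 && ((p5 == p4) && p4)) || p3))}.
F ((!p6 == p6) || (!(!!p2 && ((p5 == p4) && p4)) || p3)): α-rule — add F (!p6 == p6), F (!(!!p2 && ((p5 == p4) && p4)) || p3).
F (!(!!p2 && ((p5 == p4) && p4)) || p3): α-rule — add F !(!!p2 && ((p5 == p4) && p4)), F p3.
F !(!!p2 && ((p5 == p4) && p4)): α-rule — add T !!p2, T ((p5 == p4) && p4).
T !!p2: drop double negation, giving T p2.
T ((p5 == p4) && p4): α-rule — add T (p5 == p4), T p4.
F (!p6 == p6): β-rule — branch into T !p6, F p6  //  F !p6, T p6.
  branch 1 (add T !p6, F p6):
    T (p5 == p4): β-rule — branch into T p5, T p4  //  F p5, F p4.
      branch 1.1 (add T p5, T p4):
        ○ open, literals {p2=1, p3=0, p4=1, p5=1, p6=0}.
      branch 1.2 (add F p5, F p4):
        × closes — contains both p4 and !p4.
  branch 2 (add F !p6, T p6):
    T (p5 == p4): β-rule — branch into T p5, T p4  //  F p5, F p4.
      branch 2.1 (add T p5, T p4):
        ○ open, literals {p2=1, p3=0, p4=1, p5=1, p6=1}.
      branch 2.2 (add F p5, F p4):
        × closes — contains both p4 and !p4.
2 branches closed, 2 open.
An open branch gives a countermodel: p2=1, p3=0, p4=1, p5=1, p6=0 (unmentioned atoms arbitrary); under it the original formula is false.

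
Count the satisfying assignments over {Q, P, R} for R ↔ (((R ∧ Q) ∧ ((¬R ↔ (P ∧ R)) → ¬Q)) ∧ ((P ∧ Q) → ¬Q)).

4

Initial set: {(R ↔ (((R ∧ Q) ∧ ((¬R ↔ (P ∧ R)) → ¬Q)) ∧ ((P ∧ Q) → ¬Q)))}.
(R ↔ (((R ∧ Q) ∧ ((¬R ↔ (P ∧ R)) → ¬Q)) ∧ ((P ∧ Q) → ¬Q))): β-rule — branch into R, (((R ∧ Q) ∧ ((¬R ↔ (P ∧ R)) → ¬Q)) ∧ ((P ∧ Q) → ¬Q))  //  ¬R, ¬(((R ∧ Q) ∧ ((¬R ↔ (P ∧ R)) → ¬Q)) ∧ ((P ∧ Q) → ¬Q)).
  branch 1 (add R, (((R ∧ Q) ∧ ((¬R ↔ (P ∧ R)) → ¬Q)) ∧ ((P ∧ Q) → ¬Q))):
    (((R ∧ Q) ∧ ((¬R ↔ (P ∧ R)) → ¬Q)) ∧ ((P ∧ Q) → ¬Q)): α-rule — add ((R ∧ Q) ∧ ((¬R ↔ (P ∧ R)) → ¬Q)), ((P ∧ Q) → ¬Q).
    ((R ∧ Q) ∧ ((¬R ↔ (P ∧ R)) → ¬Q)): α-rule — add (R ∧ Q), ((¬R ↔ (P ∧ R)) → ¬Q).
    (R ∧ Q): α-rule — add R, Q.
    ((P ∧ Q) → ¬Q): β-rule — branch into ¬(P ∧ Q)  //  ¬Q.
      branch 1.1 (add ¬(P ∧ Q)):
        ((¬R ↔ (P ∧ R)) → ¬Q): β-rule — branch into ¬(¬R ↔ (P ∧ R))  //  ¬Q.
          branch 1.1.1 (add ¬(¬R ↔ (P ∧ R))):
            ¬(P ∧ Q): β-rule — branch into ¬P  //  ¬Q.
              branch 1.1.1.1 (add ¬P):
                ¬(¬R ↔ (P ∧ R)): β-rule — branch into ¬R, ¬(P ∧ R)  //  ¬¬R, (P ∧ R).
                  branch 1.1.1.1.1 (add ¬R, ¬(P ∧ R)):
                    × closes — contains both R and ¬R.
                  branch 1.1.1.1.2 (add ¬¬R, (P ∧ R)):
                    (P ∧ R): α-rule — add P, R.
                    × closes — contains both P and ¬P.
              branch 1.1.1.2 (add ¬Q):
                × closes — contains both Q and ¬Q.
          branch 1.1.2 (add ¬Q):
            × closes — contains both Q and ¬Q.
      branch 1.2 (add ¬Q):
        × closes — contains both Q and ¬Q.
  branch 2 (add ¬R, ¬(((R ∧ Q) ∧ ((¬R ↔ (P ∧ R)) → ¬Q)) ∧ ((P ∧ Q) → ¬Q))):
    ¬(((R ∧ Q) ∧ ((¬R ↔ (P ∧ R)) → ¬Q)) ∧ ((P ∧ Q) → ¬Q)): β-rule — branch into ¬((R ∧ Q) ∧ ((¬R ↔ (P ∧ R)) → ¬Q))  //  ¬((P ∧ Q) → ¬Q).
      branch 2.1 (add ¬((R ∧ Q) ∧ ((¬R ↔ (P ∧ R)) → ¬Q))):
        ¬((R ∧ Q) ∧ ((¬R ↔ (P ∧ R)) → ¬Q)): β-rule — branch into ¬(R ∧ Q)  //  ¬((¬R ↔ (P ∧ R)) → ¬Q).
          branch 2.1.1 (add ¬(R ∧ Q)):
            ¬(R ∧ Q): β-rule — branch into ¬R  //  ¬Q.
              branch 2.1.1.1 (add ¬R):
                ○ open, literals {R=0}.
              branch 2.1.1.2 (add ¬Q):
                ○ open, literals {Q=0, R=0}.
          branch 2.1.2 (add ¬((¬R ↔ (P ∧ R)) → ¬Q)):
            ¬((¬R ↔ (P ∧ R)) → ¬Q): α-rule — add (¬R ↔ (P ∧ R)), ¬¬Q.
            (¬R ↔ (P ∧ R)): β-rule — branch into ¬R, (P ∧ R)  //  ¬¬R, ¬(P ∧ R).
              branch 2.1.2.1 (add ¬R, (P ∧ R)):
                (P ∧ R): α-rule — add P, R.
                × closes — contains both R and ¬R.
              branch 2.1.2.2 (add ¬¬R, ¬(P ∧ R)):
                × closes — contains both R and ¬R.
      branch 2.2 (add ¬((P ∧ Q) → ¬Q)):
        ¬((P ∧ Q) → ¬Q): α-rule — add (P ∧ Q), ¬¬Q.
        (P ∧ Q): α-rule — add P, Q.
        ○ open, literals {P=1, Q=1, R=0}.
7 branches closed, 3 open.
Each open branch fixes some atoms; the unmentioned ones are free. Counting distinct full assignments: branch {R=0} (Q, P) contributes 4 new; branch {Q=0, R=0} (P) contributes 0 new; branch {P=1, Q=1, R=0} (none free) contributes 0 new. Total: 4.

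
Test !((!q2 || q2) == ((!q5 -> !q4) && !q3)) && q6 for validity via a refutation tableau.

Not valid

Assume the negation and expand:
Initial set: {!(!((!q2 || q2) == ((!q5 -> !q4) && !q3)) && q6)}.
!(!((!q2 || q2) == ((!q5 -> !q4) && !q3)) && q6): β-rule — branch into !!((!q2 || q2) == ((!q5 -> !q4) && !q3))  //  !q6.
  branch 1 (add !!((!q2 || q2) == ((!q5 -> !q4) && !q3))):
    !!((!q2 || q2) == ((!q5 -> !q4) && !q3)): β-rule — branch into (!q2 || q2), ((!q5 -> !q4) && !q3)  //  !(!q2 || q2), !((!q5 -> !q4) && !q3).
      branch 1.1 (add (!q2 || q2), ((!q5 -> !q4) && !q3)):
        ((!q5 -> !q4) && !q3): α-rule — add (!q5 -> !q4), !q3.
        (!q2 || q2): β-rule — branch into !q2  //  q2.
          branch 1.1.1 (add !q2):
            (!q5 -> !q4): β-rule — branch into !!q5  //  !q4.
              branch 1.1.1.1 (add !!q5):
                ○ open, literals {q2=0, q3=0, q5=1}.
              branch 1.1.1.2 (add !q4):
                ○ open, literals {q2=0, q3=0, q4=0}.
          branch 1.1.2 (add q2):
            (!q5 -> !q4): β-rule — branch into !!q5  //  !q4.
              branch 1.1.2.1 (add !!q5):
                ○ open, literals {q2=1, q3=0, q5=1}.
              branch 1.1.2.2 (add !q4):
                ○ open, literals {q2=1, q3=0, q4=0}.
      branch 1.2 (add !(!q2 || q2), !((!q5 -> !q4) && !q3)):
        !(!q2 || q2): α-rule — add !!q2, !q2.
        × closes — contains both q2 and !q2.
  branch 2 (add !q6):
    ○ open, literals {q6=0}.
1 branch closed, 5 open.
An open branch gives a countermodel: q2=0, q3=0, q5=1 (unmentioned atoms arbitrary); under it the original formula is false.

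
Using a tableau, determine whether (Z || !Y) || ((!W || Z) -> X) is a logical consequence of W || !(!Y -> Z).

Initial set: {(W || !(!Y -> Z)); !((Z || !Y) || ((!W || Z) -> X))}.
!((Z || !Y) || ((!W || Z) -> X)): α-rule — add !(Z || !Y), !((!W || Z) -> X).
!(Z || !Y): α-rule — add !Z, !!Y.
!((!W || Z) -> X): α-rule — add (!W || Z), !X.
(W || !(!Y -> Z)): β-rule — branch into W  //  !(!Y -> Z).
  branch 1 (add W):
    (!W || Z): β-rule — branch into !W  //  Z.
      branch 1.1 (add !W):
        × closes — contains both W and !W.
      branch 1.2 (add Z):
        × closes — contains both Z and !Z.
  branch 2 (add !(!Y -> Z)):
    !(!Y -> Z): α-rule — add !Y, !Z.
    × closes — contains both Y and !Y.
All 3 branches close.
Every branch closed, so the premises entail the conclusion.

Yes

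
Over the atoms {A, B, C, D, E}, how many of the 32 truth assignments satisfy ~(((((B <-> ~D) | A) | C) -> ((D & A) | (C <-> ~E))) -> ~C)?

Initial set: {T ~(((((B <-> ~D) | A) | C) -> ((D & A) | (C <-> ~E))) -> ~C)}.
T ~(((((B <-> ~D) | A) | C) -> ((D & A) | (C <-> ~E))) -> ~C): α-rule — add T ((((B <-> ~D) | A) | C) -> ((D & A) | (C <-> ~E))), F ~C.
T ((((B <-> ~D) | A) | C) -> ((D & A) | (C <-> ~E))): β-rule — branch into F (((B <-> ~D) | A) | C)  //  T ((D & A) | (C <-> ~E)).
  branch 1 (add F (((B <-> ~D) | A) | C)):
    F (((B <-> ~D) | A) | C): α-rule — add F ((B <-> ~D) | A), F C.
    × closes — contains both C and ~C.
  branch 2 (add T ((D & A) | (C <-> ~E))):
    T ((D & A) | (C <-> ~E)): β-rule — branch into T (D & A)  //  T (C <-> ~E).
      branch 2.1 (add T (D & A)):
        T (D & A): α-rule — add T D, T A.
        ○ open, literals {A=1, C=1, D=1}.
      branch 2.2 (add T (C <-> ~E)):
        T (C <-> ~E): β-rule — branch into T C, T ~E  //  F C, F ~E.
          branch 2.2.1 (add T C, T ~E):
            ○ open, literals {C=1, E=0}.
          branch 2.2.2 (add F C, F ~E):
            × closes — contains both C and ~C.
2 branches closed, 2 open.
Each open branch fixes some atoms; the unmentioned ones are free. Counting distinct full assignments: branch {A=1, C=1, D=1} (B, E) contributes 4 new; branch {C=1, E=0} (A, B, D) contributes 6 new. Total: 10.

10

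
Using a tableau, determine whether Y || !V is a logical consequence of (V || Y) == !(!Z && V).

Initial set: {((V || Y) == !(!Z && V)); !(Y || !V)}.
!(Y || !V): α-rule — add !Y, !!V.
((V || Y) == !(!Z && V)): β-rule — branch into (V || Y), !(!Z && V)  //  !(V || Y), !!(!Z && V).
  branch 1 (add (V || Y), !(!Z && V)):
    (V || Y): β-rule — branch into V  //  Y.
      branch 1.1 (add V):
        !(!Z && V): β-rule — branch into !!Z  //  !V.
          branch 1.1.1 (add !!Z):
            ○ open, literals {V=1, Y=0, Z=1}.
          branch 1.1.2 (add !V):
            × closes — contains both V and !V.
      branch 1.2 (add Y):
        × closes — contains both Y and !Y.
  branch 2 (add !(V || Y), !!(!Z && V)):
    !(V || Y): α-rule — add !V, !Y.
    × closes — contains both V and !V.
3 branches closed, 1 open.
An open branch gives a countermodel: V=1, Y=0, Z=1 (unmentioned atoms arbitrary); the premises hold there but the conclusion fails.

No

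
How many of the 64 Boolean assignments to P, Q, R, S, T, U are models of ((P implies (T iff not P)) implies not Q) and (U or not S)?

Initial set: {(((P implies (T iff not P)) implies not Q) and (U or not S))}.
(((P implies (T iff not P)) implies not Q) and (U or not S)): α-rule — add ((P implies (T iff not P)) implies not Q), (U or not S).
((P implies (T iff not P)) implies not Q): β-rule — branch into not (P implies (T iff not P))  //  not Q.
  branch 1 (add not (P implies (T iff not P))):
    not (P implies (T iff not P)): α-rule — add P, not (T iff not P).
    (U or not S): β-rule — branch into U  //  not S.
      branch 1.1 (add U):
        not (T iff not P): β-rule — branch into T, not not P  //  not T, not P.
          branch 1.1.1 (add T, not not P):
            ○ open, literals {P=true, T=true, U=true}.
          branch 1.1.2 (add not T, not P):
            × closes — contains both P and not P.
      branch 1.2 (add not S):
        not (T iff not P): β-rule — branch into T, not not P  //  not T, not P.
          branch 1.2.1 (add T, not not P):
            ○ open, literals {P=true, S=false, T=true}.
          branch 1.2.2 (add not T, not P):
            × closes — contains both P and not P.
  branch 2 (add not Q):
    (U or not S): β-rule — branch into U  //  not S.
      branch 2.1 (add U):
        ○ open, literals {Q=false, U=true}.
      branch 2.2 (add not S):
        ○ open, literals {Q=false, S=false}.
2 branches closed, 4 open.
Each open branch fixes some atoms; the unmentioned ones are free. Counting distinct full assignments: branch {P=true, T=true, U=true} (Q, R, S) contributes 8 new; branch {P=true, S=false, T=true} (Q, R, U) contributes 4 new; branch {Q=false, U=true} (P, R, S, T) contributes 12 new; branch {Q=false, S=false} (P, R, T, U) contributes 6 new. Total: 30.

30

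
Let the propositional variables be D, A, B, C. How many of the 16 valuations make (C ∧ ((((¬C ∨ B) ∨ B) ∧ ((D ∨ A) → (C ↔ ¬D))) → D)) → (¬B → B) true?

Initial set: {((C ∧ ((((¬C ∨ B) ∨ B) ∧ ((D ∨ A) → (C ↔ ¬D))) → D)) → (¬B → B))}.
((C ∧ ((((¬C ∨ B) ∨ B) ∧ ((D ∨ A) → (C ↔ ¬D))) → D)) → (¬B → B)): β-rule — branch into ¬(C ∧ ((((¬C ∨ B) ∨ B) ∧ ((D ∨ A) → (C ↔ ¬D))) → D))  //  (¬B → B).
  branch 1 (add ¬(C ∧ ((((¬C ∨ B) ∨ B) ∧ ((D ∨ A) → (C ↔ ¬D))) → D))):
    ¬(C ∧ ((((¬C ∨ B) ∨ B) ∧ ((D ∨ A) → (C ↔ ¬D))) → D)): β-rule — branch into ¬C  //  ¬((((¬C ∨ B) ∨ B) ∧ ((D ∨ A) → (C ↔ ¬D))) → D).
      branch 1.1 (add ¬C):
        ○ open, literals {C=0}.
      branch 1.2 (add ¬((((¬C ∨ B) ∨ B) ∧ ((D ∨ A) → (C ↔ ¬D))) → D)):
        ¬((((¬C ∨ B) ∨ B) ∧ ((D ∨ A) → (C ↔ ¬D))) → D): α-rule — add (((¬C ∨ B) ∨ B) ∧ ((D ∨ A) → (C ↔ ¬D))), ¬D.
        (((¬C ∨ B) ∨ B) ∧ ((D ∨ A) → (C ↔ ¬D))): α-rule — add ((¬C ∨ B) ∨ B), ((D ∨ A) → (C ↔ ¬D)).
        ((¬C ∨ B) ∨ B): β-rule — branch into (¬C ∨ B)  //  B.
          branch 1.2.1 (add (¬C ∨ B)):
            ((D ∨ A) → (C ↔ ¬D)): β-rule — branch into ¬(D ∨ A)  //  (C ↔ ¬D).
              branch 1.2.1.1 (add ¬(D ∨ A)):
                ¬(D ∨ A): α-rule — add ¬D, ¬A.
                (¬C ∨ B): β-rule — branch into ¬C  //  B.
                  branch 1.2.1.1.1 (add ¬C):
                    ○ open, literals {A=0, C=0, D=0}.
                  branch 1.2.1.1.2 (add B):
                    ○ open, literals {A=0, B=1, D=0}.
              branch 1.2.1.2 (add (C ↔ ¬D)):
                (¬C ∨ B): β-rule — branch into ¬C  //  B.
                  branch 1.2.1.2.1 (add ¬C):
                    (C ↔ ¬D): β-rule — branch into C, ¬D  //  ¬C, ¬¬D.
                      branch 1.2.1.2.1.1 (add C, ¬D):
                        × closes — contains both C and ¬C.
                      branch 1.2.1.2.1.2 (add ¬C, ¬¬D):
                        × closes — contains both D and ¬D.
                  branch 1.2.1.2.2 (add B):
                    (C ↔ ¬D): β-rule — branch into C, ¬D  //  ¬C, ¬¬D.
                      branch 1.2.1.2.2.1 (add C, ¬D):
                        ○ open, literals {B=1, C=1, D=0}.
                      branch 1.2.1.2.2.2 (add ¬C, ¬¬D):
                        × closes — contains both D and ¬D.
          branch 1.2.2 (add B):
            ((D ∨ A) → (C ↔ ¬D)): β-rule — branch into ¬(D ∨ A)  //  (C ↔ ¬D).
              branch 1.2.2.1 (add ¬(D ∨ A)):
                ¬(D ∨ A): α-rule — add ¬D, ¬A.
                ○ open, literals {A=0, B=1, D=0}.
              branch 1.2.2.2 (add (C ↔ ¬D)):
                (C ↔ ¬D): β-rule — branch into C, ¬D  //  ¬C, ¬¬D.
                  branch 1.2.2.2.1 (add C, ¬D):
                    ○ open, literals {B=1, C=1, D=0}.
                  branch 1.2.2.2.2 (add ¬C, ¬¬D):
                    × closes — contains both D and ¬D.
  branch 2 (add (¬B → B)):
    (¬B → B): β-rule — branch into ¬¬B  //  B.
      branch 2.1 (add ¬¬B):
        ○ open, literals {B=1}.
      branch 2.2 (add B):
        ○ open, literals {B=1}.
4 branches closed, 8 open.
Each open branch fixes some atoms; the unmentioned ones are free. Counting distinct full assignments: branch {C=0} (D, A, B) contributes 8 new; branch {A=0, C=0, D=0} (B) contributes 0 new; branch {A=0, B=1, D=0} (C) contributes 1 new; branch {B=1, C=1, D=0} (A) contributes 1 new; branch {A=0, B=1, D=0} (C) contributes 0 new; branch {B=1, C=1, D=0} (A) contributes 0 new; branch {B=1} (D, A, C) contributes 2 new; branch {B=1} (D, A, C) contributes 0 new. Total: 12.

12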